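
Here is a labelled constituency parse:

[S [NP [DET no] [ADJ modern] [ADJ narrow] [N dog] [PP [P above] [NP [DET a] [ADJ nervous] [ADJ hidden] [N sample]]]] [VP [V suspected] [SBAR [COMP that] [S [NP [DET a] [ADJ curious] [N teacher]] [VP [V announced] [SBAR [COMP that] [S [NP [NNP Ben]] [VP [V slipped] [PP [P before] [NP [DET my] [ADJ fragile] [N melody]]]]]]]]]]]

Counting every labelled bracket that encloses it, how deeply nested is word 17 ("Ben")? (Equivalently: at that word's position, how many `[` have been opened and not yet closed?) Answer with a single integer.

The word sits inside NNP, which is inside NP, inside S, inside SBAR, inside VP, inside S, inside SBAR, inside VP, inside S — 9 brackets in all.

9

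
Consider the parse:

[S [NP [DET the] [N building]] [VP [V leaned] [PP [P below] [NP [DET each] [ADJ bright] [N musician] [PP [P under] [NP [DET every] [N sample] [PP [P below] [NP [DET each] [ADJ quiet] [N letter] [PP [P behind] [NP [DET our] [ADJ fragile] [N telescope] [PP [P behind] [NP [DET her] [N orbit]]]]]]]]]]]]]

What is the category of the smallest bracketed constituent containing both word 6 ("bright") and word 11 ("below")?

Word 6 lies under S → VP → PP → NP → ADJ; word 11 lies under S → VP → PP → NP → PP → NP → PP → P. The lowest shared node is the NP.

NP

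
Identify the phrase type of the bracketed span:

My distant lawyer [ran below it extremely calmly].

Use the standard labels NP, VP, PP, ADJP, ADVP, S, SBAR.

VP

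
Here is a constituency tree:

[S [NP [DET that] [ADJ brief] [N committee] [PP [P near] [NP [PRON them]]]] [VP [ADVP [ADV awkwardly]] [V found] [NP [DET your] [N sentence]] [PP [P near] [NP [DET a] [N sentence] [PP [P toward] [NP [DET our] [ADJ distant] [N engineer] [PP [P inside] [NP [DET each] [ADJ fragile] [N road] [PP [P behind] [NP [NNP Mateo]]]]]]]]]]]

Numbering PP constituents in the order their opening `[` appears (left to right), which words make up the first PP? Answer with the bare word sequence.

In left-to-right order the PP constituents are "near them"; "near a sentence toward our distant engineer inside each fragile road behind Mateo"; "toward our distant engineer inside each fragile road behind Mateo"; "inside each fragile road behind Mateo"; "behind Mateo". Number 1 is "near them".

near them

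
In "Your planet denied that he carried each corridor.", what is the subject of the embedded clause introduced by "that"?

he

In the embedded clause introduced by "that" the verb is "carried"; the NP preceding it, "he", is the subject.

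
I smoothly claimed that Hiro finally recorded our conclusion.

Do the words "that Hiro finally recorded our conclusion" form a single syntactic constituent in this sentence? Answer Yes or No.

Yes

These words form the whole subordinate clause headed by "that", so yes — one constituent.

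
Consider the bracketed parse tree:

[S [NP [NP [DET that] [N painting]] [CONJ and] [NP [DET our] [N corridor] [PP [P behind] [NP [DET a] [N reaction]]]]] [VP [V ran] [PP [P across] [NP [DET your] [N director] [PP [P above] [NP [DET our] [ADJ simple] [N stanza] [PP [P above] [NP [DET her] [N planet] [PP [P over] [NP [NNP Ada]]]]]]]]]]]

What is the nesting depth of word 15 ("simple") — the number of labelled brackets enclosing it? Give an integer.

Counting open brackets not yet closed at "simple": [S [VP [PP [NP [PP [NP [ADJ = 7.

7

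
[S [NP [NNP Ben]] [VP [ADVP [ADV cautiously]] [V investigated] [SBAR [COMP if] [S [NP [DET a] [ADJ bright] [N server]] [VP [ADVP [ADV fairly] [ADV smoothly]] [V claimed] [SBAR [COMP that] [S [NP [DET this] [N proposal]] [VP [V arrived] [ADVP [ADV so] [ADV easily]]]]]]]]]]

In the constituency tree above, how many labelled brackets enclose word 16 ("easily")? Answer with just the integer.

10

Path from the root down to the word: S → VP → SBAR → S → VP → SBAR → S → VP → ADVP → ADV. That is 10 enclosing brackets.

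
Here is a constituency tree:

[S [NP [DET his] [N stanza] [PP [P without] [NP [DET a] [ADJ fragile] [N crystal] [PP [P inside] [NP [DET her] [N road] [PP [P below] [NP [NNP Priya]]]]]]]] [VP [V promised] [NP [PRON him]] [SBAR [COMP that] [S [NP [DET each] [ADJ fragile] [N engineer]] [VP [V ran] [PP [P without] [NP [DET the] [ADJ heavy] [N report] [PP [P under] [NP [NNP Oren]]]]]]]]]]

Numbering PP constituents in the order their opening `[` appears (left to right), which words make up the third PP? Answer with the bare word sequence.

below Priya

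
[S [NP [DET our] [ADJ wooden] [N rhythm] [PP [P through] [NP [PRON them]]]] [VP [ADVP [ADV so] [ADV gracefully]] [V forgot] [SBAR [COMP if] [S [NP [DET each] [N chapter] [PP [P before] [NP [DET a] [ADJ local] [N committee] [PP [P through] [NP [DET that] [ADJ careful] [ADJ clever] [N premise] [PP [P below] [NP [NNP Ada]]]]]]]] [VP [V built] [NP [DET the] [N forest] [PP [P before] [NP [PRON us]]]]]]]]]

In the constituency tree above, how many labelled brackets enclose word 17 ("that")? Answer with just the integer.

10

The word sits inside DET, which is inside NP, inside PP, inside NP, inside PP, inside NP, inside S, inside SBAR, inside VP, inside S — 10 brackets in all.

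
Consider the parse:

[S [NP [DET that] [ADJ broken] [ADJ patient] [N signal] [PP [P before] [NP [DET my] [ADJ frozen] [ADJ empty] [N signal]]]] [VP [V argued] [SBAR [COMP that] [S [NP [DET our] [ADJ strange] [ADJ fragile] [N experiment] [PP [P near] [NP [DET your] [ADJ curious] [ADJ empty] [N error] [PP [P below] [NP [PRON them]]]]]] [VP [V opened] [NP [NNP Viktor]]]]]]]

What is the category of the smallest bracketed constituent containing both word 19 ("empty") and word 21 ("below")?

NP

Word 19 lies under S → VP → SBAR → S → NP → PP → NP → ADJ; word 21 lies under S → VP → SBAR → S → NP → PP → NP → PP → P. The lowest shared node is the NP.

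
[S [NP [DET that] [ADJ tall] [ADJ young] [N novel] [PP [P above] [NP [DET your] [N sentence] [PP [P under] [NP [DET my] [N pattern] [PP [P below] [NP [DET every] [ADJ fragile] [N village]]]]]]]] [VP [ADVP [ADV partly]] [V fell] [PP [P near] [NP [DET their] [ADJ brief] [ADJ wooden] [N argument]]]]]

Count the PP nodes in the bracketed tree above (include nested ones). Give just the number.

4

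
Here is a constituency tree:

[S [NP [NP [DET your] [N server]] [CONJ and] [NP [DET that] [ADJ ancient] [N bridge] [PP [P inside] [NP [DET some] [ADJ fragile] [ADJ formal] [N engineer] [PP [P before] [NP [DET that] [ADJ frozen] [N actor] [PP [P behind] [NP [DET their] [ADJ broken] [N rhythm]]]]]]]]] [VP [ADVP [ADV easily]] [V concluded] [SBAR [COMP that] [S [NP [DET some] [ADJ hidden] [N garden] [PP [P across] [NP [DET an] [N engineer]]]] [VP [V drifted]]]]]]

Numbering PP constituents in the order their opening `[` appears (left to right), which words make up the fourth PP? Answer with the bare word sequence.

across an engineer

In left-to-right order the PP constituents are "inside some fragile formal engineer before that frozen actor behind their broken rhythm"; "before that frozen actor behind their broken rhythm"; "behind their broken rhythm"; "across an engineer". Number 4 is "across an engineer".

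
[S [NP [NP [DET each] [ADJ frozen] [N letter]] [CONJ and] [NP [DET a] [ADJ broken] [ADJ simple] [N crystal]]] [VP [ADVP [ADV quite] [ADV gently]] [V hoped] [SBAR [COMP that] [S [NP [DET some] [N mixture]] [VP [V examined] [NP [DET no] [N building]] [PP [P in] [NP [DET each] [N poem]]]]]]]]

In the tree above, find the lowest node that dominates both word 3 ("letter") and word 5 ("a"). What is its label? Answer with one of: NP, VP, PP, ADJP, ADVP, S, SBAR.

NP

Both words fall inside [NP each frozen letter and a broken simple crystal] (words 1–8), and no smaller constituent contains them both. Label: NP.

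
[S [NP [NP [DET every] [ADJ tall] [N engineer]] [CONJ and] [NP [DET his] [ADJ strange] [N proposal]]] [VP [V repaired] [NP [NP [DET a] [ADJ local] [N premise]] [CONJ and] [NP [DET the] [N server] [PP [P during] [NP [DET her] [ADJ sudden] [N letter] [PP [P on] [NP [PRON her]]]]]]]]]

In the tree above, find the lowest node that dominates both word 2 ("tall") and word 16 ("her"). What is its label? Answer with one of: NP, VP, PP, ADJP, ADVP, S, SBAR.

S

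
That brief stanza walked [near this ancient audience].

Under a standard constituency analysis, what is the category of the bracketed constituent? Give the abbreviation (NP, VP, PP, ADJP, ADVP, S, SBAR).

"near" is the head of the bracketed span, so the span is a prepositional phrase: PP.

PP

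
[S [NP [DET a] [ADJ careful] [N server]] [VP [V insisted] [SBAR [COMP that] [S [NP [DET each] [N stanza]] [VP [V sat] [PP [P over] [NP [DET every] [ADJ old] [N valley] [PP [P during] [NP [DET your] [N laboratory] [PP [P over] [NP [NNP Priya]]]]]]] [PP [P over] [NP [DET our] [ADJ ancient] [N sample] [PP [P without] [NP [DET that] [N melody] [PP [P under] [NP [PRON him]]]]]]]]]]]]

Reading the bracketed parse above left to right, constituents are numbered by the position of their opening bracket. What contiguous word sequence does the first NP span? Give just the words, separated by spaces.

a careful server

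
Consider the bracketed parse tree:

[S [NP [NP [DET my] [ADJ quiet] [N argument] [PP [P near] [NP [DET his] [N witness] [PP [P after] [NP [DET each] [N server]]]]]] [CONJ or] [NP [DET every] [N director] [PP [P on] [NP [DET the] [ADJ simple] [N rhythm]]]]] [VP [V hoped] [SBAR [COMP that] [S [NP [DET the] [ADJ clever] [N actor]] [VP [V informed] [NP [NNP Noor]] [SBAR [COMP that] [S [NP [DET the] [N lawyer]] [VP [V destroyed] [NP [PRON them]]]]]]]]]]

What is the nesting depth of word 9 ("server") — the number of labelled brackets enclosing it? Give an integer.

Path from the root down to the word: S → NP → NP → PP → NP → PP → NP → N. That is 8 enclosing brackets.

8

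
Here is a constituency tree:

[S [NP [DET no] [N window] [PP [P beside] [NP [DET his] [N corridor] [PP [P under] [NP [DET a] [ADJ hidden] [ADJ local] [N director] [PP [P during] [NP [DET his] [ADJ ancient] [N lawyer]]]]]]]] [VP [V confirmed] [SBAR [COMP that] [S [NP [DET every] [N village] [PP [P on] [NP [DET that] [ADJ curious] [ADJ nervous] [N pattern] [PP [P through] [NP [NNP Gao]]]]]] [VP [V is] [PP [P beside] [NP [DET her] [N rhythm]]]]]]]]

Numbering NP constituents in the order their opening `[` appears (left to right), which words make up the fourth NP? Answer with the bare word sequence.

his ancient lawyer

Opening `[NP` markers occur at word positions 1, 4, 7, 12, 17, 20, 25, 28; the fourth of these opens the constituent [NP his ancient lawyer].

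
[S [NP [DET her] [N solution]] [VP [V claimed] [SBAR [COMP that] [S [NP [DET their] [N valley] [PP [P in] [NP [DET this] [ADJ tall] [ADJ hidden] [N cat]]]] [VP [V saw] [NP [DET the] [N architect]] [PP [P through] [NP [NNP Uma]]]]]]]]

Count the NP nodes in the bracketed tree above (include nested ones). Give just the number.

5

The NP constituents are: [NP her solution]; [NP their valley in this tall hidden cat]; [NP this tall hidden cat]; [NP the architect]; [NP Uma]. Total: 5.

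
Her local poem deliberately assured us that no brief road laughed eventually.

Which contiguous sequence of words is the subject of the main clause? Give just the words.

her local poem

In the main clause the verb is "assured"; the NP preceding it, "her local poem", is the subject.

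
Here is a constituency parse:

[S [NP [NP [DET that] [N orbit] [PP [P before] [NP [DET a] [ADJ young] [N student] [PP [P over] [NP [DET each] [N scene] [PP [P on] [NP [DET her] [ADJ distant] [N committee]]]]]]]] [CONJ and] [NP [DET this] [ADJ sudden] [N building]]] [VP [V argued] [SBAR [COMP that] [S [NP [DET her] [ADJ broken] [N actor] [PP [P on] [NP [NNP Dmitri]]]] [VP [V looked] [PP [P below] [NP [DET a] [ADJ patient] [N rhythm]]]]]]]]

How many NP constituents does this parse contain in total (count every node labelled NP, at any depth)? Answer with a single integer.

Listing each NP by its span: [NP that orbit before a young student over each scene on her distant committee and this sudden building]; [NP that orbit before a young student over each scene on her distant committee]; [NP a young student over each scene on her distant committee]; [NP each scene on her distant committee]; [NP her distant committee]; [NP this sudden building] … — that makes 9.

9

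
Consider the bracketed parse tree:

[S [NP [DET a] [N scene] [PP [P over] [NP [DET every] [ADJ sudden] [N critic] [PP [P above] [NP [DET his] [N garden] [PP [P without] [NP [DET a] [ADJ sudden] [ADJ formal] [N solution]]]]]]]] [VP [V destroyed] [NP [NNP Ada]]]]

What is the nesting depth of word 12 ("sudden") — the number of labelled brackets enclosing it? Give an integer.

Path from the root down to the word: S → NP → PP → NP → PP → NP → PP → NP → ADJ. That is 9 enclosing brackets.

9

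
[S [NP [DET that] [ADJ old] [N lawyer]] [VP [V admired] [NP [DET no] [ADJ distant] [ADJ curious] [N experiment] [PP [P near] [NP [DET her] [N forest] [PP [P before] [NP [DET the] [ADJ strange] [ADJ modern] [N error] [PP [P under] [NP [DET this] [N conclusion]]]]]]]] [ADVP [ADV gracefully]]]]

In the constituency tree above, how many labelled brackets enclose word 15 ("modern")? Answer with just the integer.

8

Path from the root down to the word: S → VP → NP → PP → NP → PP → NP → ADJ. That is 8 enclosing brackets.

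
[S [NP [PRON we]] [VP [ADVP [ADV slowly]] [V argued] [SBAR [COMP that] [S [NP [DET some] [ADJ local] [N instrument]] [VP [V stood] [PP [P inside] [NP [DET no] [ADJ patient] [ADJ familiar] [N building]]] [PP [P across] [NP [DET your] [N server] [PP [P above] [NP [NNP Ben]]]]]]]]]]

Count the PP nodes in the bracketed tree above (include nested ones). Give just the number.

3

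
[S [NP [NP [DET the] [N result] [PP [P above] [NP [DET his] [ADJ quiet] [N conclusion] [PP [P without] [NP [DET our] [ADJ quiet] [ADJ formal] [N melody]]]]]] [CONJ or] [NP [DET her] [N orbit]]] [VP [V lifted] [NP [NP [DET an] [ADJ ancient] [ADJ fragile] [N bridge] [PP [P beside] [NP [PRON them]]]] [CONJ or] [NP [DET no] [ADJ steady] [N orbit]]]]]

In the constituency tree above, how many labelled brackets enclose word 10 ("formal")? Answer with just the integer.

8

Counting open brackets not yet closed at "formal": [S [NP [NP [PP [NP [PP [NP [ADJ = 8.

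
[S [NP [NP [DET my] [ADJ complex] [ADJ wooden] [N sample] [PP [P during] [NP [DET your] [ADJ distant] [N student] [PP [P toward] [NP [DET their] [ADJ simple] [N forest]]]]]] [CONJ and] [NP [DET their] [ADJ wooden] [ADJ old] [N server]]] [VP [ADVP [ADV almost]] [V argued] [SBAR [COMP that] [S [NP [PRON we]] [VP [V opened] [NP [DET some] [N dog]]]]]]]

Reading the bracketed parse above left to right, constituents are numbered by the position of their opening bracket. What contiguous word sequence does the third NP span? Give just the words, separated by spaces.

your distant student toward their simple forest

In left-to-right order the NP constituents are "my complex wooden sample during your distant student toward their simple forest and their wooden old server"; "my complex wooden sample during your distant student toward their simple forest"; "your distant student toward their simple forest"; "their simple forest"; "their wooden old server"; "we"; "some dog". Number 3 is "your distant student toward their simple forest".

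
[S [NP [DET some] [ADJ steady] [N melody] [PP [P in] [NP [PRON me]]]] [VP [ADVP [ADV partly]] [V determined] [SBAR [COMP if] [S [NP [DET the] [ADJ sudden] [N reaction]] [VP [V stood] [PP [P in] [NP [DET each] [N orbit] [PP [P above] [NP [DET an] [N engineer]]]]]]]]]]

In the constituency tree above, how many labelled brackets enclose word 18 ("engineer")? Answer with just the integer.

10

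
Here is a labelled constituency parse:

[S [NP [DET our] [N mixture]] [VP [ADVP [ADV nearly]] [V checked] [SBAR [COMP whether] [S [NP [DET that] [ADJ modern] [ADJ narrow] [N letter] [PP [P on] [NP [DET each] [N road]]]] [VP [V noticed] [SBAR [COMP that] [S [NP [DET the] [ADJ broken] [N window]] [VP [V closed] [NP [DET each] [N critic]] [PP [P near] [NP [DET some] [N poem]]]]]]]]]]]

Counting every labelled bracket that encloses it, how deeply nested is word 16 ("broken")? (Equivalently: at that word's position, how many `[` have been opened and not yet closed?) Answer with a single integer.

9

The word sits inside ADJ, which is inside NP, inside S, inside SBAR, inside VP, inside S, inside SBAR, inside VP, inside S — 9 brackets in all.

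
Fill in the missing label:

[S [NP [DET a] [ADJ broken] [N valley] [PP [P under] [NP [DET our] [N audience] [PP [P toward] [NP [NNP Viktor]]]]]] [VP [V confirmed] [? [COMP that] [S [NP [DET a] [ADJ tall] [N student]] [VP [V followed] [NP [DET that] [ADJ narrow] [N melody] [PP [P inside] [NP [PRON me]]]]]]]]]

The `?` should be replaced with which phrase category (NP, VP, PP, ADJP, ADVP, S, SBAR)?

SBAR

Looking at what the `?` directly dominates — COMP 'that', S — this is a subordinate clause (SBAR).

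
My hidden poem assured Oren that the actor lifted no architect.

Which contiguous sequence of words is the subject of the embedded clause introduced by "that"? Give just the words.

The subject of the embedded clause introduced by "that" is the NP immediately before the verb "lifted": "the actor".

the actor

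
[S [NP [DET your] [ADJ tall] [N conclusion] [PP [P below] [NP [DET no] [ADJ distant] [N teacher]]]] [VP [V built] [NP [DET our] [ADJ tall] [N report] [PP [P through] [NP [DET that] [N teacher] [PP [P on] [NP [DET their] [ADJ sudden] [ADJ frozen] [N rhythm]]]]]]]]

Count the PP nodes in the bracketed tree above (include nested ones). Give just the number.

3

Listing each PP by its span: [PP below no distant teacher]; [PP through that teacher on their sudden frozen rhythm]; [PP on their sudden frozen rhythm] — that makes 3.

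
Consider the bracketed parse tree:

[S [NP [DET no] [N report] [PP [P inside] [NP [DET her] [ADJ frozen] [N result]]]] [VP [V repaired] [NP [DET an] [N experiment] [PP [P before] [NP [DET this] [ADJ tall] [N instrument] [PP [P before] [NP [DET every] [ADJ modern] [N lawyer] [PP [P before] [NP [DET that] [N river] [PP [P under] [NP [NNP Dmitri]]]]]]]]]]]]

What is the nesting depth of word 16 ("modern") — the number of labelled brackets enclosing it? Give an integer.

8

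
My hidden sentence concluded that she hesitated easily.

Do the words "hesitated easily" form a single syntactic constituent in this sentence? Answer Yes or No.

Yes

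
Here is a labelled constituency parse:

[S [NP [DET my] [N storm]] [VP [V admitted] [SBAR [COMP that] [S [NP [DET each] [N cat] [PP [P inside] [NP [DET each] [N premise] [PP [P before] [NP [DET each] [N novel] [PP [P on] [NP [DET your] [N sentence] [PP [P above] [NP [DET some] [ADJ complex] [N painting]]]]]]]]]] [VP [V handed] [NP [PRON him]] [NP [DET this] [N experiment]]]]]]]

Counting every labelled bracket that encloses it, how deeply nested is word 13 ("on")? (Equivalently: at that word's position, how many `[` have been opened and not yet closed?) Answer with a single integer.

11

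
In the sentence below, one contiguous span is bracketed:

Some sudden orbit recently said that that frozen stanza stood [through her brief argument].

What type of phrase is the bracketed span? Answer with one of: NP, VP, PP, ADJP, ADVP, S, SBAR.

The span is built around the preposition "through" — a prepositional phrase (PP).

PP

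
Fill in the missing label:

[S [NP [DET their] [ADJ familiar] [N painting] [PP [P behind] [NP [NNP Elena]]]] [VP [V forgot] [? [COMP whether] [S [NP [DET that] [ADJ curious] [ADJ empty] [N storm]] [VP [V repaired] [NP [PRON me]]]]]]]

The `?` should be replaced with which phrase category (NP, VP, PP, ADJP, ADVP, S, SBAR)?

SBAR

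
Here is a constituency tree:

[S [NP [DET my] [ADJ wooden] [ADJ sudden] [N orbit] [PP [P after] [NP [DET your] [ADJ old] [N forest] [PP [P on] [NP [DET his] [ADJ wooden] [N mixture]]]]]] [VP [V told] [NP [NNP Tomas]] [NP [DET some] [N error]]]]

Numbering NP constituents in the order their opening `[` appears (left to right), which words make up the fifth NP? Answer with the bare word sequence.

some error

Opening `[NP` markers occur at word positions 1, 6, 10, 14, 15; the fifth of these opens the constituent [NP some error].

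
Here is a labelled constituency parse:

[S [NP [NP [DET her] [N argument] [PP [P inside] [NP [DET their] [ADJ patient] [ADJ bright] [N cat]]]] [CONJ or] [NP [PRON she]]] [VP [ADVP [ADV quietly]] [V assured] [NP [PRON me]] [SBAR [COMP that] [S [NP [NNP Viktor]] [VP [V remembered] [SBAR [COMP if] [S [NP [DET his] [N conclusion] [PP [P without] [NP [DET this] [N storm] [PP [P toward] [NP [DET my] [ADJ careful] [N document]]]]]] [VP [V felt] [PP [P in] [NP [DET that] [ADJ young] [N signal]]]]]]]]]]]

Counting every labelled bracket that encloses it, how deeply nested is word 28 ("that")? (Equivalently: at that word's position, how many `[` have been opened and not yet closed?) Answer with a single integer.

11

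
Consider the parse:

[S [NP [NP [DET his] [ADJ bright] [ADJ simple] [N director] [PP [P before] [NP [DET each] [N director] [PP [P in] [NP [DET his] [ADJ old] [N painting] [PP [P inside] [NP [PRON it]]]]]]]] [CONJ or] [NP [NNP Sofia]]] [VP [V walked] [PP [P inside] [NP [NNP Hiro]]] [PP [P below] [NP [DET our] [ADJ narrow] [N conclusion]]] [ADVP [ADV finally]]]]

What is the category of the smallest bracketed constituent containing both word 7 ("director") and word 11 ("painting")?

NP

The smallest bracket enclosing both words is [NP each director in his old painting inside it], so the label is NP.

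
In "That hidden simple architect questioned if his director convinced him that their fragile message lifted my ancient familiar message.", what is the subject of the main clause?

"that hidden simple architect" is the NP that combines with the VP headed by "questioned" to form the main clause — the subject.

that hidden simple architect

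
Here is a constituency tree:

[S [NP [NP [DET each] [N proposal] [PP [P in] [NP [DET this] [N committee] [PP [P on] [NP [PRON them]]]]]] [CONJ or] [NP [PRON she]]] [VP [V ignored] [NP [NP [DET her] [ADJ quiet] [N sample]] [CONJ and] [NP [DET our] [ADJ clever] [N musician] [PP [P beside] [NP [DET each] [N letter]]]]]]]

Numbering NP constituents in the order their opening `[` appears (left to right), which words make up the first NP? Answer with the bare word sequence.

Opening `[NP` markers occur at word positions 1, 1, 4, 7, 9, 11, 11, 15, 19; the first of these opens the constituent [NP each proposal in this committee on them or she].

each proposal in this committee on them or she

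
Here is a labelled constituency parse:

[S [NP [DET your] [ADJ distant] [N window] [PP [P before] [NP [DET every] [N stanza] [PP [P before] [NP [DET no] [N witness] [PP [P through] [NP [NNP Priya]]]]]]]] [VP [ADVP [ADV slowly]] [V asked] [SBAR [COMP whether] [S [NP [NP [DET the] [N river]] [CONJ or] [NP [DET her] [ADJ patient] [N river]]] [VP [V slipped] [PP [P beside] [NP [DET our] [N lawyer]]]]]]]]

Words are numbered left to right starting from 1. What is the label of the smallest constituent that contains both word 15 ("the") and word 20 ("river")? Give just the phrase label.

NP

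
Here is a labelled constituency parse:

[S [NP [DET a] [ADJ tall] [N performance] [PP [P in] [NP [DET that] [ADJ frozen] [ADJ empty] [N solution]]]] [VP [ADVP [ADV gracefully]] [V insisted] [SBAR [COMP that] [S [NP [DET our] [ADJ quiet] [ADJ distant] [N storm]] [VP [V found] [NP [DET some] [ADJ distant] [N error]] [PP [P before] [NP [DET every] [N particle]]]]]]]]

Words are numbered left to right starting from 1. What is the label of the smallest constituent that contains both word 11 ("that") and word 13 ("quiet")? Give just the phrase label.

Word 11 lies under S → VP → SBAR → COMP; word 13 lies under S → VP → SBAR → S → NP → ADJ. The lowest shared node is the SBAR.

SBAR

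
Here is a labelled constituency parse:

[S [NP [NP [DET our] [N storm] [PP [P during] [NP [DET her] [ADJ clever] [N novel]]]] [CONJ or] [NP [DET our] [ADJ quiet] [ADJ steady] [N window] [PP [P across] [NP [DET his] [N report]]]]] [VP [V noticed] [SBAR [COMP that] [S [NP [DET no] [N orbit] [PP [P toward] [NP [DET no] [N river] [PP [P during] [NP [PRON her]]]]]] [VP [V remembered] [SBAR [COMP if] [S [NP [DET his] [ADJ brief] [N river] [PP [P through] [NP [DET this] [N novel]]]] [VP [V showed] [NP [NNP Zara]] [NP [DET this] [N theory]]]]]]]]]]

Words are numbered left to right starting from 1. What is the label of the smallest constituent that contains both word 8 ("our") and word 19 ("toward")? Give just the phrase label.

S

Word 8 lies under S → NP → NP → DET; word 19 lies under S → VP → SBAR → S → NP → PP → P. The lowest shared node is the S.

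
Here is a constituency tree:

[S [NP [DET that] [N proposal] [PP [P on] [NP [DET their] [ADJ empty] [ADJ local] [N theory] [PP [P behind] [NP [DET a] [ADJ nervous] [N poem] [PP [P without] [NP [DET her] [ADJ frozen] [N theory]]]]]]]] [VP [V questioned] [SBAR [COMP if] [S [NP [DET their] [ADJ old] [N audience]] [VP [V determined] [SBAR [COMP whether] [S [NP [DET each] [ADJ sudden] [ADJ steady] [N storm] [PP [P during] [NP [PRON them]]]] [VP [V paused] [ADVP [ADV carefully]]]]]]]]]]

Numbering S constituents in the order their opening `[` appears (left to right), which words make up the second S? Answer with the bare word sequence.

their old audience determined whether each sudden steady storm during them paused carefully

The S opening brackets appear, in order, over: "that proposal on their empty local theory behind a nervous poem without her frozen theory questioned if their old audience determined whether each sudden steady storm during them paused carefully"; "their old audience determined whether each sudden steady storm during them paused carefully"; "each sudden steady storm during them paused carefully". The second one spans "their old audience determined whether each sudden steady storm during them paused carefully".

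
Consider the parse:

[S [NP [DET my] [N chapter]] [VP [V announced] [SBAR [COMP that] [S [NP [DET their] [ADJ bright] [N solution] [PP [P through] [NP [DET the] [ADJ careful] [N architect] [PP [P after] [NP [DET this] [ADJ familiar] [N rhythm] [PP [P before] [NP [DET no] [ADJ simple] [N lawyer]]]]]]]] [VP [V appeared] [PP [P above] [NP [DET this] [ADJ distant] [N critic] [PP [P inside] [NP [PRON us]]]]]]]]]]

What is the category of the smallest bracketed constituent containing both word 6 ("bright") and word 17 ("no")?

NP

Word 6 lies under S → VP → SBAR → S → NP → ADJ; word 17 lies under S → VP → SBAR → S → NP → PP → NP → PP → NP → PP → NP → DET. The lowest shared node is the NP.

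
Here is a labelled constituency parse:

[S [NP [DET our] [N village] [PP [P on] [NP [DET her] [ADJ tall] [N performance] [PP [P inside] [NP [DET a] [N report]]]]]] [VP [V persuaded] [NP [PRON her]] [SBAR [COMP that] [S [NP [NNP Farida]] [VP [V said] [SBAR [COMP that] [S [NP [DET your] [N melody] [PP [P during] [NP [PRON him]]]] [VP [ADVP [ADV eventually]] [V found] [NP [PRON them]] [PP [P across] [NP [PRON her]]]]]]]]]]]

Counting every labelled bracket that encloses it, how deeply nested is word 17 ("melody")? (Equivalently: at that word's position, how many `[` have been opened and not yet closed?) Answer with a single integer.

The word sits inside N, which is inside NP, inside S, inside SBAR, inside VP, inside S, inside SBAR, inside VP, inside S — 9 brackets in all.

9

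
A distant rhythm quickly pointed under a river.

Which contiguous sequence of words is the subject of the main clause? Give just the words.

"a distant rhythm" is the NP that combines with the VP headed by "pointed" to form the main clause — the subject.

a distant rhythm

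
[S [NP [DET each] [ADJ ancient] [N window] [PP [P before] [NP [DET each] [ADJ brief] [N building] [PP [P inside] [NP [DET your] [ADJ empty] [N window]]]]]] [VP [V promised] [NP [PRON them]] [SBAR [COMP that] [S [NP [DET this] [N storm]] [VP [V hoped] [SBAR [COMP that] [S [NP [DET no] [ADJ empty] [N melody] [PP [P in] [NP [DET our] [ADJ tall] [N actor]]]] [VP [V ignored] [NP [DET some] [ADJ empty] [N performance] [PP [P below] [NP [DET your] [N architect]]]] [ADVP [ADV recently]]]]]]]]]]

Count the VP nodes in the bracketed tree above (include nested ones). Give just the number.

3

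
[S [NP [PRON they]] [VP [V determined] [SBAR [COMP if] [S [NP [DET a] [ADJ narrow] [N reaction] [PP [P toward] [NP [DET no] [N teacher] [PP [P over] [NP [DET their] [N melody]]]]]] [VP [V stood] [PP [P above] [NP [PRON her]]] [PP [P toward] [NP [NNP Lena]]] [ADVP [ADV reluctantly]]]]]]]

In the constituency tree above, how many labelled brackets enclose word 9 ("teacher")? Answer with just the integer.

8

Counting open brackets not yet closed at "teacher": [S [VP [SBAR [S [NP [PP [NP [N = 8.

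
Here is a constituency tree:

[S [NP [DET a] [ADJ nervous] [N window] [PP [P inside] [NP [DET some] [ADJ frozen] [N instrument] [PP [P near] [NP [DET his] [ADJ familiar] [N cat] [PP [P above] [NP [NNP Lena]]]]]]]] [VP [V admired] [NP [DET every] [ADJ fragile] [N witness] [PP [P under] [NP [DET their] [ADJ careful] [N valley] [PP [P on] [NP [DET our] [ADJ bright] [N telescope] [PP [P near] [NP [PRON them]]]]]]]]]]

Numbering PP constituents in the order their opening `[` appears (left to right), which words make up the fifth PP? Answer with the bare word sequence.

on our bright telescope near them

Opening `[PP` markers occur at word positions 4, 8, 12, 18, 22, 26; the fifth of these opens the constituent [PP on our bright telescope near them].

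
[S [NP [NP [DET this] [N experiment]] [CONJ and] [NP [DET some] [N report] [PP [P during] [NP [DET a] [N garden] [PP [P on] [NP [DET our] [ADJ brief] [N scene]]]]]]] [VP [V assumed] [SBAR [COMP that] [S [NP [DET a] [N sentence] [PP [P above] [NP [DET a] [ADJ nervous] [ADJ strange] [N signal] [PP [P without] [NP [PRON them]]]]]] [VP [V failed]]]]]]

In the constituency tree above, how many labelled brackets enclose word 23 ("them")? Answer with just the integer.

10

Path from the root down to the word: S → VP → SBAR → S → NP → PP → NP → PP → NP → PRON. That is 10 enclosing brackets.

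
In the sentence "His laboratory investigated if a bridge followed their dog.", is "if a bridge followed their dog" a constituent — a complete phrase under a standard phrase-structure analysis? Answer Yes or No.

Yes

The sequence corresponds to a single SBAR node — the subordinate clause "if a bridge followed their dog".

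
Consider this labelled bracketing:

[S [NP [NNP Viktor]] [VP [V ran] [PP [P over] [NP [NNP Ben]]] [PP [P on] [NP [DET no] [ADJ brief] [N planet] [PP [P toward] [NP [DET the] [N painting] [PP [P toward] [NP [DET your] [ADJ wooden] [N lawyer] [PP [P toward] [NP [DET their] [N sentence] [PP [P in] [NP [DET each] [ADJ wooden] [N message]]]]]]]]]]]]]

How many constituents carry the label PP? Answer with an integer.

The PP constituents are: [PP over Ben]; [PP on no brief planet toward the painting toward your wooden lawyer toward their sentence in each wooden message]; [PP toward the painting toward your wooden lawyer toward their sentence in each wooden message]; [PP toward your wooden lawyer toward their sentence in each wooden message]; [PP toward their sentence in each wooden message]; [PP in each wooden message]. Total: 6.

6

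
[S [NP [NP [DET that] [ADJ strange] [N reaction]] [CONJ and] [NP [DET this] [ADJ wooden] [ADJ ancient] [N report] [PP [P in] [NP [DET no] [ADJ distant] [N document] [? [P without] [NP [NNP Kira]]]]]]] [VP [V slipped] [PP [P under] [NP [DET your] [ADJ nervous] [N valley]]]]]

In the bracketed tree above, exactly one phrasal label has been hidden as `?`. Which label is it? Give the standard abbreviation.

PP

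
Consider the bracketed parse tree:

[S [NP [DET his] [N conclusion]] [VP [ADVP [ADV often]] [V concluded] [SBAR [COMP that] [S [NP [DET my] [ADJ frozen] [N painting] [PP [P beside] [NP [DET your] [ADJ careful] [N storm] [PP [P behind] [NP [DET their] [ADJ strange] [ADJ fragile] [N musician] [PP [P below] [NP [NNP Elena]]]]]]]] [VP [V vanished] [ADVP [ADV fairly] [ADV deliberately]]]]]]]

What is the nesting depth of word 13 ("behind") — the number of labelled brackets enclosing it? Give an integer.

9

Counting open brackets not yet closed at "behind": [S [VP [SBAR [S [NP [PP [NP [PP [P = 9.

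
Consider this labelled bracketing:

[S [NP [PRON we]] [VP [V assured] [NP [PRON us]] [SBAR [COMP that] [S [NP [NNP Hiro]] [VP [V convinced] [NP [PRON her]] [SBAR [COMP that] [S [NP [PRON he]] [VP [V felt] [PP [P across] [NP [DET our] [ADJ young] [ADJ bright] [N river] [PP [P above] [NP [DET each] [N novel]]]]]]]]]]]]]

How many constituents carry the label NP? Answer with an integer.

7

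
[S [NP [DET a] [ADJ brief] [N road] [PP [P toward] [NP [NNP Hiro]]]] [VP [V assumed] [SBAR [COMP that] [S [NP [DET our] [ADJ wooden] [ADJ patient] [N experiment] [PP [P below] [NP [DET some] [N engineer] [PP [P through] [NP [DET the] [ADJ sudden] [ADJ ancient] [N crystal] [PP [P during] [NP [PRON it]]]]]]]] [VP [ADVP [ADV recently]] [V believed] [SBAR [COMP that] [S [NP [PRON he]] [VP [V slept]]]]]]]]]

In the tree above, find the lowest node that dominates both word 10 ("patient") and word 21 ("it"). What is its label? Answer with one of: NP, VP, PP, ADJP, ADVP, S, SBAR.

NP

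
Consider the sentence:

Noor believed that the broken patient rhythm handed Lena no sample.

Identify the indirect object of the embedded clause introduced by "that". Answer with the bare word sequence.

Within the embedded clause introduced by "that", the indirect object of "handed" is "Lena".

Lena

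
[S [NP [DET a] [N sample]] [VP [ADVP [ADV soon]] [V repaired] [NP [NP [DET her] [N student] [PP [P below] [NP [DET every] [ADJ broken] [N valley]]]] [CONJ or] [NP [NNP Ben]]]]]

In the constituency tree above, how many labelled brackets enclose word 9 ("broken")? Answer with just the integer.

7

Path from the root down to the word: S → VP → NP → NP → PP → NP → ADJ. That is 7 enclosing brackets.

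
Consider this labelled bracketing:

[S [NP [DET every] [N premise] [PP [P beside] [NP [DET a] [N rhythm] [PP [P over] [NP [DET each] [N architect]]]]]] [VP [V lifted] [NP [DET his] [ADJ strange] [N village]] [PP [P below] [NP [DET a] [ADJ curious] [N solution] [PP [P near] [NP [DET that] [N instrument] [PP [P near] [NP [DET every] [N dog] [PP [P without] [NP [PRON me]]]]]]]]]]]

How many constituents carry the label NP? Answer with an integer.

8

The NP constituents are: [NP every premise beside a rhythm over each architect]; [NP a rhythm over each architect]; [NP each architect]; [NP his strange village]; [NP a curious solution near that instrument near every dog without me]; [NP that instrument near every dog without me] …. Total: 8.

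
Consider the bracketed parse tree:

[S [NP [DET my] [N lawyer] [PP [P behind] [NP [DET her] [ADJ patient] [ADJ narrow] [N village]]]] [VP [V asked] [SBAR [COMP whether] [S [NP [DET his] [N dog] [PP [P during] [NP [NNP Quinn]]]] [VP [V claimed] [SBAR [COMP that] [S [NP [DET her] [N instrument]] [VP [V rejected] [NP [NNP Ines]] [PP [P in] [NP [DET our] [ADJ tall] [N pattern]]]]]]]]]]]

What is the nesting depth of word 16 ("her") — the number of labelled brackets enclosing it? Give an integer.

Counting open brackets not yet closed at "her": [S [VP [SBAR [S [VP [SBAR [S [NP [DET = 9.

9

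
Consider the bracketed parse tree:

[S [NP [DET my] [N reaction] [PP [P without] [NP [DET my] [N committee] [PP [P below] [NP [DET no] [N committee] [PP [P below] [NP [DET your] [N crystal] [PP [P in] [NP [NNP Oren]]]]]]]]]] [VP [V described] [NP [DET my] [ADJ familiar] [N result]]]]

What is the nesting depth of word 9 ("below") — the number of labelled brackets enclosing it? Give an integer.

8

The word sits inside P, which is inside PP, inside NP, inside PP, inside NP, inside PP, inside NP, inside S — 8 brackets in all.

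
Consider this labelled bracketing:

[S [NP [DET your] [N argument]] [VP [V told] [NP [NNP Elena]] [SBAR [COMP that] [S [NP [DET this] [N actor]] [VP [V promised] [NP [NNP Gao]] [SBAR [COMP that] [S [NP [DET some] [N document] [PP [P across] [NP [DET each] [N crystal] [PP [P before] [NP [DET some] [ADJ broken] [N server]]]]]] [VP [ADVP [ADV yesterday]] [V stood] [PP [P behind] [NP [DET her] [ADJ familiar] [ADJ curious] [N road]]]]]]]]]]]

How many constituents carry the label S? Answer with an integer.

3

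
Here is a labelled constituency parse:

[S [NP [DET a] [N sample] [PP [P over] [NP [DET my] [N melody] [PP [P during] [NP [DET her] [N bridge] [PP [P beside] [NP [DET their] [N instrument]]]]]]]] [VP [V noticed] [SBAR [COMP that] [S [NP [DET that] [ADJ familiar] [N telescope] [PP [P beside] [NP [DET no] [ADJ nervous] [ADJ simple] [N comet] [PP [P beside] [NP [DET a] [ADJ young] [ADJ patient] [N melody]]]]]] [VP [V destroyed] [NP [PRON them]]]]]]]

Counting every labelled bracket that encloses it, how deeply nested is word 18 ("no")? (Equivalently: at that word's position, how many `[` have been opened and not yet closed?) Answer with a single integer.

8

Counting open brackets not yet closed at "no": [S [VP [SBAR [S [NP [PP [NP [DET = 8.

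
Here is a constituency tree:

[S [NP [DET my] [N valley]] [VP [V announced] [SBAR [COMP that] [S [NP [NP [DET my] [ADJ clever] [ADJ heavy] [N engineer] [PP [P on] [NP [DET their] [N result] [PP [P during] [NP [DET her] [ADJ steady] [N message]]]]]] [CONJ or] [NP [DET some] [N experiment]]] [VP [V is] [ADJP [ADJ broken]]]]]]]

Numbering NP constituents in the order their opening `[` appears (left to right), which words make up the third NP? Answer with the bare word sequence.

In left-to-right order the NP constituents are "my valley"; "my clever heavy engineer on their result during her steady message or some experiment"; "my clever heavy engineer on their result during her steady message"; "their result during her steady message"; "her steady message"; "some experiment". Number 3 is "my clever heavy engineer on their result during her steady message".

my clever heavy engineer on their result during her steady message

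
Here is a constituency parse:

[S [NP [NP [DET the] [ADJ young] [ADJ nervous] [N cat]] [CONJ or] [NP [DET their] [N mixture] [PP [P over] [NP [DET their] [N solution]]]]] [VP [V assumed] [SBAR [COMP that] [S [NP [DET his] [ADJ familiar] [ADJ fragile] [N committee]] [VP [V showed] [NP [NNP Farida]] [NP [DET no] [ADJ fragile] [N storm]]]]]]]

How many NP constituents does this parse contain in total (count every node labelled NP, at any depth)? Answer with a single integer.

7

Scanning left to right, an opening `[NP` appears at word positions 1, 1, 6, 9, 13, 18, 19 — 7 in total.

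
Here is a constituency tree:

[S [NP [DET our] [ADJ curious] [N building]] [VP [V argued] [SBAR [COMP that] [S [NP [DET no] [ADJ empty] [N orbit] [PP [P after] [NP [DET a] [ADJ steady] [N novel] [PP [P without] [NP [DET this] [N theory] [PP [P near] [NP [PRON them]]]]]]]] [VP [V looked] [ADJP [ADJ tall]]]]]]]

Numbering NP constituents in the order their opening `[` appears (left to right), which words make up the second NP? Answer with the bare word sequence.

no empty orbit after a steady novel without this theory near them

Opening `[NP` markers occur at word positions 1, 6, 10, 14, 17; the second of these opens the constituent [NP no empty orbit after a steady novel without this theory near them].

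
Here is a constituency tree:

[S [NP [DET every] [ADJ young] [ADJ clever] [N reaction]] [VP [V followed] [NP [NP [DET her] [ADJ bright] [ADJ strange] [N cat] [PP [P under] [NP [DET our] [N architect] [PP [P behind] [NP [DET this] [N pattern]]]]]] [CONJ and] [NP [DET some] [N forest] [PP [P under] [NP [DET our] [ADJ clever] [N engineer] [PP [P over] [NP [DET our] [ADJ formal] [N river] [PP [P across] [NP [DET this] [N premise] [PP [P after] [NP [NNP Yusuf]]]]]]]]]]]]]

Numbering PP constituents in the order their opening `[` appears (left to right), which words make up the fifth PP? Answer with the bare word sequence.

In left-to-right order the PP constituents are "under our architect behind this pattern"; "behind this pattern"; "under our clever engineer over our formal river across this premise after Yusuf"; "over our formal river across this premise after Yusuf"; "across this premise after Yusuf"; "after Yusuf". Number 5 is "across this premise after Yusuf".

across this premise after Yusuf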